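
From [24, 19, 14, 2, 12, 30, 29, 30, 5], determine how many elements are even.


Check each element:
  24 is even
  19 is odd
  14 is even
  2 is even
  12 is even
  30 is even
  29 is odd
  30 is even
  5 is odd
Evens: [24, 14, 2, 12, 30, 30]
Count of evens = 6
Final answer: 6


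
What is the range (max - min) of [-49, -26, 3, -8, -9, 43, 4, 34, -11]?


Maximum value: 43
Minimum value: -49
Range = 43 - (-49) = 92
Final answer: 92


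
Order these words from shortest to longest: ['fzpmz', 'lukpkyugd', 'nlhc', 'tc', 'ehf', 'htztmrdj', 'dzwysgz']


Compute lengths:
  'fzpmz' has length 5
  'lukpkyugd' has length 9
  'nlhc' has length 4
  'tc' has length 2
  'ehf' has length 3
  'htztmrdj' has length 8
  'dzwysgz' has length 7
Lengths in increasing order: 2 < 3 < 4 < 5 < 7 < 8 < 9
Listing the words in that order gives the answer.
Final answer: ['tc', 'ehf', 'nlhc', 'fzpmz', 'dzwysgz', 'htztmrdj', 'lukpkyugd']


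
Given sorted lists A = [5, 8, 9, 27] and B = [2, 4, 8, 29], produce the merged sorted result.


List A: [5, 8, 9, 27]
List B: [2, 4, 8, 29]
Repeatedly compare the front elements and take the smaller:
  5 vs 2 -> take 2
  5 vs 4 -> take 4
  5 vs 8 -> take 5
  8 vs 8 -> take 8
  9 vs 8 -> take 8
  9 vs 29 -> take 9
  27 vs 29 -> take 27
  A is exhausted; append the rest of B: [29]
Final answer: [2, 4, 5, 8, 8, 9, 27, 29]


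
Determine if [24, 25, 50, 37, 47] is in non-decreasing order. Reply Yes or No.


Check consecutive pairs:
  24 <= 25? True
  25 <= 50? True
  50 <= 37? False
  37 <= 47? True
1 consecutive pair(s) are out of order, so the list is not sorted.
Final answer: No


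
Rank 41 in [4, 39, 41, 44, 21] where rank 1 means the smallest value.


Sort ascending: [4, 21, 39, 41, 44]
Find 41 in the sorted list.
41 is at position 4 (1-indexed).
Final answer: 4


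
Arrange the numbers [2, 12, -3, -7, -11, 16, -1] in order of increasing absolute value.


Compute absolute values:
  |2| = 2
  |12| = 12
  |-3| = 3
  |-7| = 7
  |-11| = 11
  |16| = 16
  |-1| = 1
Absolute values in increasing order: 1 < 2 < 3 < 7 < 11 < 12 < 16
Listing the original numbers in that order gives the answer.
Final answer: [-1, 2, -3, -7, -11, 12, 16]


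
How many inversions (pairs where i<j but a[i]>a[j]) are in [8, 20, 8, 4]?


For each element, count the later elements that are smaller than it:
  8 (index 0): smaller elements after it = [4] -> 1
  20 (index 1): smaller elements after it = [8, 4] -> 2
  8 (index 2): smaller elements after it = [4] -> 1
Total inversions = 1 + 2 + 1 = 4
Final answer: 4


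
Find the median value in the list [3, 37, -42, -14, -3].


First, sort the list: [-42, -14, -3, 3, 37]
The list has 5 elements (odd count).
The middle index is 2 (0-based), and the element there is -3.
Final answer: -3


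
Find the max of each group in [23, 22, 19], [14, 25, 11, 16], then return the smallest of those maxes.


Find max of each group:
  Group 1: [23, 22, 19] -> max = 23
  Group 2: [14, 25, 11, 16] -> max = 25
Maxes: [23, 25]
Minimum of maxes = 23
Final answer: 23


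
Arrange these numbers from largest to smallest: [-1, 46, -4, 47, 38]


Original list: [-1, 46, -4, 47, 38]
Repeatedly take the largest remaining element:
  Remaining [-1, 46, -4, 47, 38] -> largest is 47
  Remaining [-1, 46, -4, 38] -> largest is 46
  Remaining [-1, -4, 38] -> largest is 38
  Remaining [-1, -4] -> largest is -1
  Remaining [-4] -> largest is -4
Collecting the picks in order gives the descending list.
Final answer: [47, 46, 38, -1, -4]


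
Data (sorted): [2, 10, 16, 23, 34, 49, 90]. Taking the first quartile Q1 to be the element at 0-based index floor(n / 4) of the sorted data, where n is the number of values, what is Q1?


The list has n = 7 elements.
Q1 index = floor(7 / 4) = floor(1.75) = 1
Counting from index 0 in the sorted data, the element at index 1 is 10.
Final answer: 10


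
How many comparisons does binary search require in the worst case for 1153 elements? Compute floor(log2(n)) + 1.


Binary search halves the search space each step.
Maximum comparisons = floor(log2(1153)) + 1
log2(1153) = 10.1712
floor(log2(1153)) = 10, so 10 + 1 = 11
Final answer: 11


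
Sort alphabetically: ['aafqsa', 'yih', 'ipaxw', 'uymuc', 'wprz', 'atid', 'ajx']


Compare strings character by character (the first differing letter decides):
  'aafqsa' < 'ajx' since 'a' < 'j' at position 2
  'ajx' < 'atid' since 'j' < 't' at position 2
  'atid' < 'ipaxw' since 'a' < 'i' at position 1
  'ipaxw' < 'uymuc' since 'i' < 'u' at position 1
  'uymuc' < 'wprz' since 'u' < 'w' at position 1
  'wprz' < 'yih' since 'w' < 'y' at position 1
Chaining these comparisons gives the alphabetical order.
Final answer: ['aafqsa', 'ajx', 'atid', 'ipaxw', 'uymuc', 'wprz', 'yih']


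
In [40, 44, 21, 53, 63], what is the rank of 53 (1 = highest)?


Sort descending: [63, 53, 44, 40, 21]
Find 53 in the sorted list.
53 is at position 2.
Final answer: 2


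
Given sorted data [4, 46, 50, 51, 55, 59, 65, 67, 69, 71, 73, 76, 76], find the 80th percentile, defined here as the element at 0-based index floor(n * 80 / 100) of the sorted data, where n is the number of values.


The dataset has n = 13 elements.
Index = floor(13 * 80 / 100) = floor(1040 / 100) = floor(10.4) = 10
Counting from index 0 in the sorted data, the element at index 10 is 73.
Final answer: 73


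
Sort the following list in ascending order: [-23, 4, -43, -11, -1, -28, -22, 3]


Original list: [-23, 4, -43, -11, -1, -28, -22, 3]
Repeatedly take the smallest remaining element:
  Remaining [-23, 4, -43, -11, -1, -28, -22, 3] -> smallest is -43
  Remaining [-23, 4, -11, -1, -28, -22, 3] -> smallest is -28
  Remaining [-23, 4, -11, -1, -22, 3] -> smallest is -23
  Remaining [4, -11, -1, -22, 3] -> smallest is -22
  Remaining [4, -11, -1, 3] -> smallest is -11
  Remaining [4, -1, 3] -> smallest is -1
  Remaining [4, 3] -> smallest is 3
  Remaining [4] -> smallest is 4
Collecting the picks in order gives the sorted list.
Final answer: [-43, -28, -23, -22, -11, -1, 3, 4]


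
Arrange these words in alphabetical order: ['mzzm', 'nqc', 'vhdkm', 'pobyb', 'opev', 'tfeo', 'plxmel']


Compare strings character by character (the first differing letter decides):
  'mzzm' < 'nqc' since 'm' < 'n' at position 1
  'nqc' < 'opev' since 'n' < 'o' at position 1
  'opev' < 'plxmel' since 'o' < 'p' at position 1
  'plxmel' < 'pobyb' since 'l' < 'o' at position 2
  'pobyb' < 'tfeo' since 'p' < 't' at position 1
  'tfeo' < 'vhdkm' since 't' < 'v' at position 1
Chaining these comparisons gives the alphabetical order.
Final answer: ['mzzm', 'nqc', 'opev', 'plxmel', 'pobyb', 'tfeo', 'vhdkm']


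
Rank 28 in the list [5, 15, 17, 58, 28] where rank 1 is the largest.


Sort descending: [58, 28, 17, 15, 5]
Find 28 in the sorted list.
28 is at position 2.
Final answer: 2


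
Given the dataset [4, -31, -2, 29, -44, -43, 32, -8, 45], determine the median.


First, sort the list: [-44, -43, -31, -8, -2, 4, 29, 32, 45]
The list has 9 elements (odd count).
The middle index is 4 (0-based), and the element there is -2.
Final answer: -2


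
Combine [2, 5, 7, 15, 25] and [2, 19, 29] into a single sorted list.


List A: [2, 5, 7, 15, 25]
List B: [2, 19, 29]
Repeatedly compare the front elements and take the smaller:
  2 vs 2 -> take 2
  5 vs 2 -> take 2
  5 vs 19 -> take 5
  7 vs 19 -> take 7
  15 vs 19 -> take 15
  25 vs 19 -> take 19
  25 vs 29 -> take 25
  A is exhausted; append the rest of B: [29]
Final answer: [2, 2, 5, 7, 15, 19, 25, 29]


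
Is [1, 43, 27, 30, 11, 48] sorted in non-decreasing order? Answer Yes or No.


Check consecutive pairs:
  1 <= 43? True
  43 <= 27? False
  27 <= 30? True
  30 <= 11? False
  11 <= 48? True
2 consecutive pair(s) are out of order, so the list is not sorted.
Final answer: No


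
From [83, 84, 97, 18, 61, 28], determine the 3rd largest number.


Sort descending: [97, 84, 83, 61, 28, 18]
The 3rd element (1-indexed) is at index 2.
Value = 83
Final answer: 83


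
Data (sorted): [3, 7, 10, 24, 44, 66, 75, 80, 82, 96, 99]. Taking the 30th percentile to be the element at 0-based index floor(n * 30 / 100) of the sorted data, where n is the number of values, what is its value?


The dataset has n = 11 elements.
Index = floor(11 * 30 / 100) = floor(330 / 100) = floor(3.3) = 3
Counting from index 0 in the sorted data, the element at index 3 is 24.
Final answer: 24


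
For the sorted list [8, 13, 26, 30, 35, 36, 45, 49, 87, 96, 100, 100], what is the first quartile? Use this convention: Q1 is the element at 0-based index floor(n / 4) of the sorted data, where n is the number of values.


The list has n = 12 elements.
Q1 index = floor(12 / 4) = floor(3) = 3
Counting from index 0 in the sorted data, the element at index 3 is 30.
Final answer: 30


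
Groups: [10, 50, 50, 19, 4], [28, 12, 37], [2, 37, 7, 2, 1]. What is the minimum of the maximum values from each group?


Find max of each group:
  Group 1: [10, 50, 50, 19, 4] -> max = 50
  Group 2: [28, 12, 37] -> max = 37
  Group 3: [2, 37, 7, 2, 1] -> max = 37
Maxes: [50, 37, 37]
Minimum of maxes = 37
Final answer: 37


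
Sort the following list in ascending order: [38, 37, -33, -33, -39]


Original list: [38, 37, -33, -33, -39]
Repeatedly take the smallest remaining element:
  Remaining [38, 37, -33, -33, -39] -> smallest is -39
  Remaining [38, 37, -33, -33] -> smallest is -33
  Remaining [38, 37, -33] -> smallest is -33
  Remaining [38, 37] -> smallest is 37
  Remaining [38] -> smallest is 38
Collecting the picks in order gives the sorted list.
Final answer: [-39, -33, -33, 37, 38]


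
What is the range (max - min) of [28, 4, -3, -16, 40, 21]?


Maximum value: 40
Minimum value: -16
Range = 40 - (-16) = 56
Final answer: 56


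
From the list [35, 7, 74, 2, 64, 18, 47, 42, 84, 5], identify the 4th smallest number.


Sort ascending: [2, 5, 7, 18, 35, 42, 47, 64, 74, 84]
The 4th element (1-indexed) is at index 3.
Value = 18
Final answer: 18


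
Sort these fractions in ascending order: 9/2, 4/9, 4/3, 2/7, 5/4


Convert to decimal for comparison:
  9/2 = 4.5
  4/9 = 0.4444
  4/3 = 1.3333
  2/7 = 0.2857
  5/4 = 1.25
Decimals in increasing order: 0.2857 < 0.4444 < 1.25 < 1.3333 < 4.5
Writing each back as its fraction gives the sorted order.
Final answer: 2/7, 4/9, 5/4, 4/3, 9/2


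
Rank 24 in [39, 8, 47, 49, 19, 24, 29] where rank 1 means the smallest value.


Sort ascending: [8, 19, 24, 29, 39, 47, 49]
Find 24 in the sorted list.
24 is at position 3 (1-indexed).
Final answer: 3


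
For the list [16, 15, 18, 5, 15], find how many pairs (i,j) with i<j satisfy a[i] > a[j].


For each element, count the later elements that are smaller than it:
  16 (index 0): smaller elements after it = [15, 5, 15] -> 3
  15 (index 1): smaller elements after it = [5] -> 1
  18 (index 2): smaller elements after it = [5, 15] -> 2
  5 (index 3): smaller elements after it = [] -> 0
Total inversions = 3 + 1 + 2 + 0 = 6
Final answer: 6


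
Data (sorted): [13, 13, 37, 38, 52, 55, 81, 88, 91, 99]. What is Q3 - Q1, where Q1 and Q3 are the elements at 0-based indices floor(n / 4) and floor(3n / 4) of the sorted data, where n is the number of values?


The data has n = 10 elements.
Q1 index = floor(10 / 4) = floor(2.5) = 2; Q3 index = floor(3 * 10 / 4) = floor(7.5) = 7
Q1 = element at index 2 = 37
Q3 = element at index 7 = 88
IQR = 88 - 37 = 51
Final answer: 51


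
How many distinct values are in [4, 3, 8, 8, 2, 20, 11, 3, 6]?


List all unique values:
Distinct values: [2, 3, 4, 6, 8, 11, 20]
Count = 7
Final answer: 7


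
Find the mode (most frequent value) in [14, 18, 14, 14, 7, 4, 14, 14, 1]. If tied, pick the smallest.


Count the frequency of each value:
  1 appears 1 time(s)
  4 appears 1 time(s)
  7 appears 1 time(s)
  14 appears 5 time(s)
  18 appears 1 time(s)
Maximum frequency is 5.
Only 14 reaches that frequency, so it is the mode.
Final answer: 14


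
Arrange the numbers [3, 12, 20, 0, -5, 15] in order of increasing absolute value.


Compute absolute values:
  |3| = 3
  |12| = 12
  |20| = 20
  |0| = 0
  |-5| = 5
  |15| = 15
Absolute values in increasing order: 0 < 3 < 5 < 12 < 15 < 20
Listing the original numbers in that order gives the answer.
Final answer: [0, 3, -5, 12, 15, 20]


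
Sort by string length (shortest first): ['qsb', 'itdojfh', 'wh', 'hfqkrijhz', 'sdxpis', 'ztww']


Compute lengths:
  'qsb' has length 3
  'itdojfh' has length 7
  'wh' has length 2
  'hfqkrijhz' has length 9
  'sdxpis' has length 6
  'ztww' has length 4
Lengths in increasing order: 2 < 3 < 4 < 6 < 7 < 9
Listing the words in that order gives the answer.
Final answer: ['wh', 'qsb', 'ztww', 'sdxpis', 'itdojfh', 'hfqkrijhz']


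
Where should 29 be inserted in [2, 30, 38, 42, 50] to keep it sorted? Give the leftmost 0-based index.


List is sorted: [2, 30, 38, 42, 50]
We need the leftmost position where 29 can be inserted, i.e. the first index whose element is >= 29 (or the end of the list if none is).
Binary search with low=0, high=5 (0-based indices):
  low=0, high=5, mid=2: a[2]=38 >= 29, so high = 2
  low=0, high=2, mid=1: a[1]=30 >= 29, so high = 1
  low=0, high=1, mid=0: a[0]=2 < 29, so low = 1
Now low = high = 1, so the insertion index is 1.
Final answer: 1


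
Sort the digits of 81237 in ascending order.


The number 81237 has digits: 8, 1, 2, 3, 7
Sorted: 1, 2, 3, 7, 8
Joining the sorted digits gives the result.
Final answer: 12378


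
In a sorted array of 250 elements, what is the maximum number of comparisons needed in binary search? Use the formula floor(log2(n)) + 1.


Binary search halves the search space each step.
Maximum comparisons = floor(log2(250)) + 1
log2(250) = 7.9658
floor(log2(250)) = 7, so 7 + 1 = 8
Final answer: 8


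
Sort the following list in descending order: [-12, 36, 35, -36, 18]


Original list: [-12, 36, 35, -36, 18]
Repeatedly take the largest remaining element:
  Remaining [-12, 36, 35, -36, 18] -> largest is 36
  Remaining [-12, 35, -36, 18] -> largest is 35
  Remaining [-12, -36, 18] -> largest is 18
  Remaining [-12, -36] -> largest is -12
  Remaining [-36] -> largest is -36
Collecting the picks in order gives the descending list.
Final answer: [36, 35, 18, -12, -36]


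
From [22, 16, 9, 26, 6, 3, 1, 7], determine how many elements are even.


Check each element:
  22 is even
  16 is even
  9 is odd
  26 is even
  6 is even
  3 is odd
  1 is odd
  7 is odd
Evens: [22, 16, 26, 6]
Count of evens = 4
Final answer: 4


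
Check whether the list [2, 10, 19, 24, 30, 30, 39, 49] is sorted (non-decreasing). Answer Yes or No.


Check consecutive pairs:
  2 <= 10? True
  10 <= 19? True
  19 <= 24? True
  24 <= 30? True
  30 <= 30? True
  30 <= 39? True
  39 <= 49? True
Every consecutive pair is in order, so the list is non-decreasing.
Final answer: Yes


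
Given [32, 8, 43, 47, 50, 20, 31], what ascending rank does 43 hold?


Sort ascending: [8, 20, 31, 32, 43, 47, 50]
Find 43 in the sorted list.
43 is at position 5 (1-indexed).
Final answer: 5


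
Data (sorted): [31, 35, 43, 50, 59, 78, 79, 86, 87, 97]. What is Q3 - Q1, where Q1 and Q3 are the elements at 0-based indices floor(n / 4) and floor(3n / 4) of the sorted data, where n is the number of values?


The data has n = 10 elements.
Q1 index = floor(10 / 4) = floor(2.5) = 2; Q3 index = floor(3 * 10 / 4) = floor(7.5) = 7
Q1 = element at index 2 = 43
Q3 = element at index 7 = 86
IQR = 86 - 43 = 43
Final answer: 43


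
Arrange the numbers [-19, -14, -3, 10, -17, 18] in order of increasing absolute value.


Compute absolute values:
  |-19| = 19
  |-14| = 14
  |-3| = 3
  |10| = 10
  |-17| = 17
  |18| = 18
Absolute values in increasing order: 3 < 10 < 14 < 17 < 18 < 19
Listing the original numbers in that order gives the answer.
Final answer: [-3, 10, -14, -17, 18, -19]


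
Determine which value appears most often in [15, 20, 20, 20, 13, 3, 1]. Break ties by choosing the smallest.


Count the frequency of each value:
  1 appears 1 time(s)
  3 appears 1 time(s)
  13 appears 1 time(s)
  15 appears 1 time(s)
  20 appears 3 time(s)
Maximum frequency is 3.
Only 20 reaches that frequency, so it is the mode.
Final answer: 20


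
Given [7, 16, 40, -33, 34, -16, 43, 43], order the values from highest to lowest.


Original list: [7, 16, 40, -33, 34, -16, 43, 43]
Repeatedly take the largest remaining element:
  Remaining [7, 16, 40, -33, 34, -16, 43, 43] -> largest is 43
  Remaining [7, 16, 40, -33, 34, -16, 43] -> largest is 43
  Remaining [7, 16, 40, -33, 34, -16] -> largest is 40
  Remaining [7, 16, -33, 34, -16] -> largest is 34
  Remaining [7, 16, -33, -16] -> largest is 16
  Remaining [7, -33, -16] -> largest is 7
  Remaining [-33, -16] -> largest is -16
  Remaining [-33] -> largest is -33
Collecting the picks in order gives the descending list.
Final answer: [43, 43, 40, 34, 16, 7, -16, -33]


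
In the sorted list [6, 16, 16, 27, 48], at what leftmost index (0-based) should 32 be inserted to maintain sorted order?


List is sorted: [6, 16, 16, 27, 48]
We need the leftmost position where 32 can be inserted, i.e. the first index whose element is >= 32 (or the end of the list if none is).
Binary search with low=0, high=5 (0-based indices):
  low=0, high=5, mid=2: a[2]=16 < 32, so low = 3
  low=3, high=5, mid=4: a[4]=48 >= 32, so high = 4
  low=3, high=4, mid=3: a[3]=27 < 32, so low = 4
Now low = high = 4, so the insertion index is 4.
Final answer: 4


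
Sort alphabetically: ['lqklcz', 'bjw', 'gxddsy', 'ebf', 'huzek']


Compare strings character by character (the first differing letter decides):
  'bjw' < 'ebf' since 'b' < 'e' at position 1
  'ebf' < 'gxddsy' since 'e' < 'g' at position 1
  'gxddsy' < 'huzek' since 'g' < 'h' at position 1
  'huzek' < 'lqklcz' since 'h' < 'l' at position 1
Chaining these comparisons gives the alphabetical order.
Final answer: ['bjw', 'ebf', 'gxddsy', 'huzek', 'lqklcz']


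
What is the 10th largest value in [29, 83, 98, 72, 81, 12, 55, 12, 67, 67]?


Sort descending: [98, 83, 81, 72, 67, 67, 55, 29, 12, 12]
The 10th element (1-indexed) is at index 9.
Value = 12
Final answer: 12


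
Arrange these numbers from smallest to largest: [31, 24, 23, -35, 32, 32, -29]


Original list: [31, 24, 23, -35, 32, 32, -29]
Repeatedly take the smallest remaining element:
  Remaining [31, 24, 23, -35, 32, 32, -29] -> smallest is -35
  Remaining [31, 24, 23, 32, 32, -29] -> smallest is -29
  Remaining [31, 24, 23, 32, 32] -> smallest is 23
  Remaining [31, 24, 32, 32] -> smallest is 24
  Remaining [31, 32, 32] -> smallest is 31
  Remaining [32, 32] -> smallest is 32
  Remaining [32] -> smallest is 32
Collecting the picks in order gives the sorted list.
Final answer: [-35, -29, 23, 24, 31, 32, 32]


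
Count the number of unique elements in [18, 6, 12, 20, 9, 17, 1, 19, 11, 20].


List all unique values:
Distinct values: [1, 6, 9, 11, 12, 17, 18, 19, 20]
Count = 9
Final answer: 9


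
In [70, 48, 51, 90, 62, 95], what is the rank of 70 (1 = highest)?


Sort descending: [95, 90, 70, 62, 51, 48]
Find 70 in the sorted list.
70 is at position 3.
Final answer: 3


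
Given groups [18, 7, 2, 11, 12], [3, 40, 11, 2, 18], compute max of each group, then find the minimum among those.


Find max of each group:
  Group 1: [18, 7, 2, 11, 12] -> max = 18
  Group 2: [3, 40, 11, 2, 18] -> max = 40
Maxes: [18, 40]
Minimum of maxes = 18
Final answer: 18


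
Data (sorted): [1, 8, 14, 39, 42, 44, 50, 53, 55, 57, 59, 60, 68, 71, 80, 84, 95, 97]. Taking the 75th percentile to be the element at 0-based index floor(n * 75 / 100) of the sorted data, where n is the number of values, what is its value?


The dataset has n = 18 elements.
Index = floor(18 * 75 / 100) = floor(1350 / 100) = floor(13.5) = 13
Counting from index 0 in the sorted data, the element at index 13 is 71.
Final answer: 71


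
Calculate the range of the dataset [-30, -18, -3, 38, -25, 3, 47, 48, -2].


Maximum value: 48
Minimum value: -30
Range = 48 - (-30) = 78
Final answer: 78


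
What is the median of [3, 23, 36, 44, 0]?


First, sort the list: [0, 3, 23, 36, 44]
The list has 5 elements (odd count).
The middle index is 2 (0-based), and the element there is 23.
Final answer: 23


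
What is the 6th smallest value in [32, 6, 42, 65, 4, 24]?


Sort ascending: [4, 6, 24, 32, 42, 65]
The 6th element (1-indexed) is at index 5.
Value = 65
Final answer: 65


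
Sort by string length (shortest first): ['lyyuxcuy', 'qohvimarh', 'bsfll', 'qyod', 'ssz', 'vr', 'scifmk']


Compute lengths:
  'lyyuxcuy' has length 8
  'qohvimarh' has length 9
  'bsfll' has length 5
  'qyod' has length 4
  'ssz' has length 3
  'vr' has length 2
  'scifmk' has length 6
Lengths in increasing order: 2 < 3 < 4 < 5 < 6 < 8 < 9
Listing the words in that order gives the answer.
Final answer: ['vr', 'ssz', 'qyod', 'bsfll', 'scifmk', 'lyyuxcuy', 'qohvimarh']


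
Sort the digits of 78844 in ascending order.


The number 78844 has digits: 7, 8, 8, 4, 4
Sorted: 4, 4, 7, 8, 8
Joining the sorted digits gives the result.
Final answer: 44788


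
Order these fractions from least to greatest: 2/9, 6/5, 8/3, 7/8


Convert to decimal for comparison:
  2/9 = 0.2222
  6/5 = 1.2
  8/3 = 2.6667
  7/8 = 0.875
Decimals in increasing order: 0.2222 < 0.875 < 1.2 < 2.6667
Writing each back as its fraction gives the sorted order.
Final answer: 2/9, 7/8, 6/5, 8/3


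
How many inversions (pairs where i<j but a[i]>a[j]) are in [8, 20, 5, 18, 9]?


For each element, count the later elements that are smaller than it:
  8 (index 0): smaller elements after it = [5] -> 1
  20 (index 1): smaller elements after it = [5, 18, 9] -> 3
  5 (index 2): smaller elements after it = [] -> 0
  18 (index 3): smaller elements after it = [9] -> 1
Total inversions = 1 + 3 + 0 + 1 = 5
Final answer: 5


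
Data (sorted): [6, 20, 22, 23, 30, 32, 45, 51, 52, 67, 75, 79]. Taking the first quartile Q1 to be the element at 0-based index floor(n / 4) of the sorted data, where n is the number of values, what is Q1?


The list has n = 12 elements.
Q1 index = floor(12 / 4) = floor(3) = 3
Counting from index 0 in the sorted data, the element at index 3 is 23.
Final answer: 23


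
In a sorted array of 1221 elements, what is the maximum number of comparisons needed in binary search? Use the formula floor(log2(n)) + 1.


Binary search halves the search space each step.
Maximum comparisons = floor(log2(1221)) + 1
log2(1221) = 10.2538
floor(log2(1221)) = 10, so 10 + 1 = 11
Final answer: 11


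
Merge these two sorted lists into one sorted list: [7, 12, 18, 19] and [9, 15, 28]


List A: [7, 12, 18, 19]
List B: [9, 15, 28]
Repeatedly compare the front elements and take the smaller:
  7 vs 9 -> take 7
  12 vs 9 -> take 9
  12 vs 15 -> take 12
  18 vs 15 -> take 15
  18 vs 28 -> take 18
  19 vs 28 -> take 19
  A is exhausted; append the rest of B: [28]
Final answer: [7, 9, 12, 15, 18, 19, 28]


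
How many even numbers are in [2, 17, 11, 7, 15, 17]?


Check each element:
  2 is even
  17 is odd
  11 is odd
  7 is odd
  15 is odd
  17 is odd
Evens: [2]
Count of evens = 1
Final answer: 1


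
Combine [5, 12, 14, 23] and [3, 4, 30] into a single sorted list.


List A: [5, 12, 14, 23]
List B: [3, 4, 30]
Repeatedly compare the front elements and take the smaller:
  5 vs 3 -> take 3
  5 vs 4 -> take 4
  5 vs 30 -> take 5
  12 vs 30 -> take 12
  14 vs 30 -> take 14
  23 vs 30 -> take 23
  A is exhausted; append the rest of B: [30]
Final answer: [3, 4, 5, 12, 14, 23, 30]


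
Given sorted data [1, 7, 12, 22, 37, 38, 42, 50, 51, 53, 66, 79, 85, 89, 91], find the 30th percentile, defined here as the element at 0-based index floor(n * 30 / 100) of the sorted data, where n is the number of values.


The dataset has n = 15 elements.
Index = floor(15 * 30 / 100) = floor(450 / 100) = floor(4.5) = 4
Counting from index 0 in the sorted data, the element at index 4 is 37.
Final answer: 37


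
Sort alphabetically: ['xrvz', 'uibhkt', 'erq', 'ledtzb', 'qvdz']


Compare strings character by character (the first differing letter decides):
  'erq' < 'ledtzb' since 'e' < 'l' at position 1
  'ledtzb' < 'qvdz' since 'l' < 'q' at position 1
  'qvdz' < 'uibhkt' since 'q' < 'u' at position 1
  'uibhkt' < 'xrvz' since 'u' < 'x' at position 1
Chaining these comparisons gives the alphabetical order.
Final answer: ['erq', 'ledtzb', 'qvdz', 'uibhkt', 'xrvz']


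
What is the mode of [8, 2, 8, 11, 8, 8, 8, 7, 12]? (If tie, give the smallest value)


Count the frequency of each value:
  2 appears 1 time(s)
  7 appears 1 time(s)
  8 appears 5 time(s)
  11 appears 1 time(s)
  12 appears 1 time(s)
Maximum frequency is 5.
Only 8 reaches that frequency, so it is the mode.
Final answer: 8


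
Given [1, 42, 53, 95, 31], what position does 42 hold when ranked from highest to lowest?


Sort descending: [95, 53, 42, 31, 1]
Find 42 in the sorted list.
42 is at position 3.
Final answer: 3


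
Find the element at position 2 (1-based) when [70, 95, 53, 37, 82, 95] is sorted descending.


Sort descending: [95, 95, 82, 70, 53, 37]
The 2nd element (1-indexed) is at index 1.
Value = 95
Final answer: 95


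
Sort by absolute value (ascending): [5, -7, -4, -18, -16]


Compute absolute values:
  |5| = 5
  |-7| = 7
  |-4| = 4
  |-18| = 18
  |-16| = 16
Absolute values in increasing order: 4 < 5 < 7 < 16 < 18
Listing the original numbers in that order gives the answer.
Final answer: [-4, 5, -7, -16, -18]


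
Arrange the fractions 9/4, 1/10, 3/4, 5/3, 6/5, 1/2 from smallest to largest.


Convert to decimal for comparison:
  9/4 = 2.25
  1/10 = 0.1
  3/4 = 0.75
  5/3 = 1.6667
  6/5 = 1.2
  1/2 = 0.5
Decimals in increasing order: 0.1 < 0.5 < 0.75 < 1.2 < 1.6667 < 2.25
Writing each back as its fraction gives the sorted order.
Final answer: 1/10, 1/2, 3/4, 6/5, 5/3, 9/4


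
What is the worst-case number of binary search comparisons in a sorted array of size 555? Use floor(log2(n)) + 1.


Binary search halves the search space each step.
Maximum comparisons = floor(log2(555)) + 1
log2(555) = 9.1163
floor(log2(555)) = 9, so 9 + 1 = 10
Final answer: 10


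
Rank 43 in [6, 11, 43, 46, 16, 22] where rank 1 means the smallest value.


Sort ascending: [6, 11, 16, 22, 43, 46]
Find 43 in the sorted list.
43 is at position 5 (1-indexed).
Final answer: 5


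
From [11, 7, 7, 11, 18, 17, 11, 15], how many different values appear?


List all unique values:
Distinct values: [7, 11, 15, 17, 18]
Count = 5
Final answer: 5


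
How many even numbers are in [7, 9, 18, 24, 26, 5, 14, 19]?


Check each element:
  7 is odd
  9 is odd
  18 is even
  24 is even
  26 is even
  5 is odd
  14 is even
  19 is odd
Evens: [18, 24, 26, 14]
Count of evens = 4
Final answer: 4


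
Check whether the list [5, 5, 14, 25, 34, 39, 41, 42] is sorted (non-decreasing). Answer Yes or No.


Check consecutive pairs:
  5 <= 5? True
  5 <= 14? True
  14 <= 25? True
  25 <= 34? True
  34 <= 39? True
  39 <= 41? True
  41 <= 42? True
Every consecutive pair is in order, so the list is non-decreasing.
Final answer: Yes


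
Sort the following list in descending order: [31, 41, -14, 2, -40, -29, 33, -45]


Original list: [31, 41, -14, 2, -40, -29, 33, -45]
Repeatedly take the largest remaining element:
  Remaining [31, 41, -14, 2, -40, -29, 33, -45] -> largest is 41
  Remaining [31, -14, 2, -40, -29, 33, -45] -> largest is 33
  Remaining [31, -14, 2, -40, -29, -45] -> largest is 31
  Remaining [-14, 2, -40, -29, -45] -> largest is 2
  Remaining [-14, -40, -29, -45] -> largest is -14
  Remaining [-40, -29, -45] -> largest is -29
  Remaining [-40, -45] -> largest is -40
  Remaining [-45] -> largest is -45
Collecting the picks in order gives the descending list.
Final answer: [41, 33, 31, 2, -14, -29, -40, -45]


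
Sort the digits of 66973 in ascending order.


The number 66973 has digits: 6, 6, 9, 7, 3
Sorted: 3, 6, 6, 7, 9
Joining the sorted digits gives the result.
Final answer: 36679


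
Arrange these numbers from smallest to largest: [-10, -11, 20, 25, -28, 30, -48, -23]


Original list: [-10, -11, 20, 25, -28, 30, -48, -23]
Repeatedly take the smallest remaining element:
  Remaining [-10, -11, 20, 25, -28, 30, -48, -23] -> smallest is -48
  Remaining [-10, -11, 20, 25, -28, 30, -23] -> smallest is -28
  Remaining [-10, -11, 20, 25, 30, -23] -> smallest is -23
  Remaining [-10, -11, 20, 25, 30] -> smallest is -11
  Remaining [-10, 20, 25, 30] -> smallest is -10
  Remaining [20, 25, 30] -> smallest is 20
  Remaining [25, 30] -> smallest is 25
  Remaining [30] -> smallest is 30
Collecting the picks in order gives the sorted list.
Final answer: [-48, -28, -23, -11, -10, 20, 25, 30]


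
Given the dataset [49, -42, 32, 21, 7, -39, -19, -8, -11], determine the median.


First, sort the list: [-42, -39, -19, -11, -8, 7, 21, 32, 49]
The list has 9 elements (odd count).
The middle index is 4 (0-based), and the element there is -8.
Final answer: -8


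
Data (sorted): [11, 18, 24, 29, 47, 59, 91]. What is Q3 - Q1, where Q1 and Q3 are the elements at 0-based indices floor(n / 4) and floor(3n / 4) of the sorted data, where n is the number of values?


The data has n = 7 elements.
Q1 index = floor(7 / 4) = floor(1.75) = 1; Q3 index = floor(3 * 7 / 4) = floor(5.25) = 5
Q1 = element at index 1 = 18
Q3 = element at index 5 = 59
IQR = 59 - 18 = 41
Final answer: 41


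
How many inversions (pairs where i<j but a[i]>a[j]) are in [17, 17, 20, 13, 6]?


For each element, count the later elements that are smaller than it:
  17 (index 0): smaller elements after it = [13, 6] -> 2
  17 (index 1): smaller elements after it = [13, 6] -> 2
  20 (index 2): smaller elements after it = [13, 6] -> 2
  13 (index 3): smaller elements after it = [6] -> 1
Total inversions = 2 + 2 + 2 + 1 = 7
Final answer: 7


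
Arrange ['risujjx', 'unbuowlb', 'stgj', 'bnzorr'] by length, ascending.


Compute lengths:
  'risujjx' has length 7
  'unbuowlb' has length 8
  'stgj' has length 4
  'bnzorr' has length 6
Lengths in increasing order: 4 < 6 < 7 < 8
Listing the words in that order gives the answer.
Final answer: ['stgj', 'bnzorr', 'risujjx', 'unbuowlb']


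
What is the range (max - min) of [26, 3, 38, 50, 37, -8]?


Maximum value: 50
Minimum value: -8
Range = 50 - (-8) = 58
Final answer: 58


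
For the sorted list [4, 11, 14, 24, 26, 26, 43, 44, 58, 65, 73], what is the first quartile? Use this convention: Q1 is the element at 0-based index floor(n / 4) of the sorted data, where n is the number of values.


The list has n = 11 elements.
Q1 index = floor(11 / 4) = floor(2.75) = 2
Counting from index 0 in the sorted data, the element at index 2 is 14.
Final answer: 14


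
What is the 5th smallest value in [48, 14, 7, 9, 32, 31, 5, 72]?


Sort ascending: [5, 7, 9, 14, 31, 32, 48, 72]
The 5th element (1-indexed) is at index 4.
Value = 31
Final answer: 31


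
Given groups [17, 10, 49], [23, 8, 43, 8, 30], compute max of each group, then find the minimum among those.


Find max of each group:
  Group 1: [17, 10, 49] -> max = 49
  Group 2: [23, 8, 43, 8, 30] -> max = 43
Maxes: [49, 43]
Minimum of maxes = 43
Final answer: 43


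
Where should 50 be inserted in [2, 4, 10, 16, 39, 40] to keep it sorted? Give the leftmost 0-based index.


List is sorted: [2, 4, 10, 16, 39, 40]
We need the leftmost position where 50 can be inserted, i.e. the first index whose element is >= 50 (or the end of the list if none is).
Binary search with low=0, high=6 (0-based indices):
  low=0, high=6, mid=3: a[3]=16 < 50, so low = 4
  low=4, high=6, mid=5: a[5]=40 < 50, so low = 6
Now low = high = 6, so the insertion index is 6.
Final answer: 6


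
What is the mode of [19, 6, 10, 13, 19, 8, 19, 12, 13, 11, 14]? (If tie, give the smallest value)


Count the frequency of each value:
  6 appears 1 time(s)
  8 appears 1 time(s)
  10 appears 1 time(s)
  11 appears 1 time(s)
  12 appears 1 time(s)
  13 appears 2 time(s)
  14 appears 1 time(s)
  19 appears 3 time(s)
Maximum frequency is 3.
Only 19 reaches that frequency, so it is the mode.
Final answer: 19


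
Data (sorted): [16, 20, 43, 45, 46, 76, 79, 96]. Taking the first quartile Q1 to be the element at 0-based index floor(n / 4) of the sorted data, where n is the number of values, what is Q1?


The list has n = 8 elements.
Q1 index = floor(8 / 4) = floor(2) = 2
Counting from index 0 in the sorted data, the element at index 2 is 43.
Final answer: 43


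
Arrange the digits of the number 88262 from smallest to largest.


The number 88262 has digits: 8, 8, 2, 6, 2
Sorted: 2, 2, 6, 8, 8
Joining the sorted digits gives the result.
Final answer: 22688


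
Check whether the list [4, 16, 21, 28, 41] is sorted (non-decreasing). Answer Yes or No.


Check consecutive pairs:
  4 <= 16? True
  16 <= 21? True
  21 <= 28? True
  28 <= 41? True
Every consecutive pair is in order, so the list is non-decreasing.
Final answer: Yes


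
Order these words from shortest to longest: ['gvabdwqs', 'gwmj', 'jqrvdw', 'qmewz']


Compute lengths:
  'gvabdwqs' has length 8
  'gwmj' has length 4
  'jqrvdw' has length 6
  'qmewz' has length 5
Lengths in increasing order: 4 < 5 < 6 < 8
Listing the words in that order gives the answer.
Final answer: ['gwmj', 'qmewz', 'jqrvdw', 'gvabdwqs']


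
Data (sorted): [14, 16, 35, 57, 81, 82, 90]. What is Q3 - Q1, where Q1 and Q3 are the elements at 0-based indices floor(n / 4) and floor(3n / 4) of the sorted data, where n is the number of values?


The data has n = 7 elements.
Q1 index = floor(7 / 4) = floor(1.75) = 1; Q3 index = floor(3 * 7 / 4) = floor(5.25) = 5
Q1 = element at index 1 = 16
Q3 = element at index 5 = 82
IQR = 82 - 16 = 66
Final answer: 66


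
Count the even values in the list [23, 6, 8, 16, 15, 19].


Check each element:
  23 is odd
  6 is even
  8 is even
  16 is even
  15 is odd
  19 is odd
Evens: [6, 8, 16]
Count of evens = 3
Final answer: 3


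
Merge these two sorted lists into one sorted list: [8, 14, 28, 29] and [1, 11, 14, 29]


List A: [8, 14, 28, 29]
List B: [1, 11, 14, 29]
Repeatedly compare the front elements and take the smaller:
  8 vs 1 -> take 1
  8 vs 11 -> take 8
  14 vs 11 -> take 11
  14 vs 14 -> take 14
  28 vs 14 -> take 14
  28 vs 29 -> take 28
  29 vs 29 -> take 29
  A is exhausted; append the rest of B: [29]
Final answer: [1, 8, 11, 14, 14, 28, 29, 29]


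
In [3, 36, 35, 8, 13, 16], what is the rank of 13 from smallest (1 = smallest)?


Sort ascending: [3, 8, 13, 16, 35, 36]
Find 13 in the sorted list.
13 is at position 3 (1-indexed).
Final answer: 3


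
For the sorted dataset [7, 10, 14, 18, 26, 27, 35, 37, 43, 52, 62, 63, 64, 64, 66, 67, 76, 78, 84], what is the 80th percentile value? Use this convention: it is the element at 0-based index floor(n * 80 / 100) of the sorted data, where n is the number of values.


The dataset has n = 19 elements.
Index = floor(19 * 80 / 100) = floor(1520 / 100) = floor(15.2) = 15
Counting from index 0 in the sorted data, the element at index 15 is 67.
Final answer: 67


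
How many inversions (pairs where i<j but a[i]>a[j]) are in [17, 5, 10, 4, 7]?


For each element, count the later elements that are smaller than it:
  17 (index 0): smaller elements after it = [5, 10, 4, 7] -> 4
  5 (index 1): smaller elements after it = [4] -> 1
  10 (index 2): smaller elements after it = [4, 7] -> 2
  4 (index 3): smaller elements after it = [] -> 0
Total inversions = 4 + 1 + 2 + 0 = 7
Final answer: 7


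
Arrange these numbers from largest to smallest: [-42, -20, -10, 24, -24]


Original list: [-42, -20, -10, 24, -24]
Repeatedly take the largest remaining element:
  Remaining [-42, -20, -10, 24, -24] -> largest is 24
  Remaining [-42, -20, -10, -24] -> largest is -10
  Remaining [-42, -20, -24] -> largest is -20
  Remaining [-42, -24] -> largest is -24
  Remaining [-42] -> largest is -42
Collecting the picks in order gives the descending list.
Final answer: [24, -10, -20, -24, -42]


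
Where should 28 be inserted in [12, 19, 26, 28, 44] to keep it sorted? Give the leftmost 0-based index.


List is sorted: [12, 19, 26, 28, 44]
We need the leftmost position where 28 can be inserted, i.e. the first index whose element is >= 28 (or the end of the list if none is).
Binary search with low=0, high=5 (0-based indices):
  low=0, high=5, mid=2: a[2]=26 < 28, so low = 3
  low=3, high=5, mid=4: a[4]=44 >= 28, so high = 4
  low=3, high=4, mid=3: a[3]=28 >= 28, so high = 3
Now low = high = 3, so the insertion index is 3.
Final answer: 3


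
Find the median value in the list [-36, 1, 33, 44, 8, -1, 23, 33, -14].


First, sort the list: [-36, -14, -1, 1, 8, 23, 33, 33, 44]
The list has 9 elements (odd count).
The middle index is 4 (0-based), and the element there is 8.
Final answer: 8


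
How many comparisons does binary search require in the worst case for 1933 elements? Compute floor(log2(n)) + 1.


Binary search halves the search space each step.
Maximum comparisons = floor(log2(1933)) + 1
log2(1933) = 10.9166
floor(log2(1933)) = 10, so 10 + 1 = 11
Final answer: 11


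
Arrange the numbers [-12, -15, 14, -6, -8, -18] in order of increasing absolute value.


Compute absolute values:
  |-12| = 12
  |-15| = 15
  |14| = 14
  |-6| = 6
  |-8| = 8
  |-18| = 18
Absolute values in increasing order: 6 < 8 < 12 < 14 < 15 < 18
Listing the original numbers in that order gives the answer.
Final answer: [-6, -8, -12, 14, -15, -18]


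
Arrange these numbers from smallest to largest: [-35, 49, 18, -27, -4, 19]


Original list: [-35, 49, 18, -27, -4, 19]
Repeatedly take the smallest remaining element:
  Remaining [-35, 49, 18, -27, -4, 19] -> smallest is -35
  Remaining [49, 18, -27, -4, 19] -> smallest is -27
  Remaining [49, 18, -4, 19] -> smallest is -4
  Remaining [49, 18, 19] -> smallest is 18
  Remaining [49, 19] -> smallest is 19
  Remaining [49] -> smallest is 49
Collecting the picks in order gives the sorted list.
Final answer: [-35, -27, -4, 18, 19, 49]


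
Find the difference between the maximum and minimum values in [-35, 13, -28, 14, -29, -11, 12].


Maximum value: 14
Minimum value: -35
Range = 14 - (-35) = 49
Final answer: 49


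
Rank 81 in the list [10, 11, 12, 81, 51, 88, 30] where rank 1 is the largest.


Sort descending: [88, 81, 51, 30, 12, 11, 10]
Find 81 in the sorted list.
81 is at position 2.
Final answer: 2


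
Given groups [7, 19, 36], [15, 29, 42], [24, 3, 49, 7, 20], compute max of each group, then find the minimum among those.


Find max of each group:
  Group 1: [7, 19, 36] -> max = 36
  Group 2: [15, 29, 42] -> max = 42
  Group 3: [24, 3, 49, 7, 20] -> max = 49
Maxes: [36, 42, 49]
Minimum of maxes = 36
Final answer: 36


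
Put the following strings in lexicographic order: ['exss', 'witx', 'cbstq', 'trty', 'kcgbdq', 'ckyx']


Compare strings character by character (the first differing letter decides):
  'cbstq' < 'ckyx' since 'b' < 'k' at position 2
  'ckyx' < 'exss' since 'c' < 'e' at position 1
  'exss' < 'kcgbdq' since 'e' < 'k' at position 1
  'kcgbdq' < 'trty' since 'k' < 't' at position 1
  'trty' < 'witx' since 't' < 'w' at position 1
Chaining these comparisons gives the alphabetical order.
Final answer: ['cbstq', 'ckyx', 'exss', 'kcgbdq', 'trty', 'witx']


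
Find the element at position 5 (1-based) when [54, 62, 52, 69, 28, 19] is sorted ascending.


Sort ascending: [19, 28, 52, 54, 62, 69]
The 5th element (1-indexed) is at index 4.
Value = 62
Final answer: 62


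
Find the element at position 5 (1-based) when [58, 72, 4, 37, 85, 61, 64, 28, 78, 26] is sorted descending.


Sort descending: [85, 78, 72, 64, 61, 58, 37, 28, 26, 4]
The 5th element (1-indexed) is at index 4.
Value = 61
Final answer: 61


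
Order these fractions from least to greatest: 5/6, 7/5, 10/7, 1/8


Convert to decimal for comparison:
  5/6 = 0.8333
  7/5 = 1.4
  10/7 = 1.4286
  1/8 = 0.125
Decimals in increasing order: 0.125 < 0.8333 < 1.4 < 1.4286
Writing each back as its fraction gives the sorted order.
Final answer: 1/8, 5/6, 7/5, 10/7
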